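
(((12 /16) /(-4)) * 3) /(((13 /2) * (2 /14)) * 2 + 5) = -21 /256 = -0.08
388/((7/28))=1552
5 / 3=1.67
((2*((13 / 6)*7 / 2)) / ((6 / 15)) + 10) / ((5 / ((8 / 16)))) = 115 / 24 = 4.79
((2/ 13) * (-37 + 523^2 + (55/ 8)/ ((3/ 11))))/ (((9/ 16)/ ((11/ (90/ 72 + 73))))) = 105030608/ 9477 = 11082.69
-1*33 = -33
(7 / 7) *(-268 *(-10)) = 2680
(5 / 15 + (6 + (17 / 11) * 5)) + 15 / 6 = 1093 / 66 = 16.56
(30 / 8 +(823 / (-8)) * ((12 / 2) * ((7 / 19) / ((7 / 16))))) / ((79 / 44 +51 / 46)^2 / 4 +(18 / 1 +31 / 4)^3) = -5020737942 / 166138375627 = -0.03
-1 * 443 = -443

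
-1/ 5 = -0.20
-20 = -20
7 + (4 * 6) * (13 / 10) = 191 / 5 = 38.20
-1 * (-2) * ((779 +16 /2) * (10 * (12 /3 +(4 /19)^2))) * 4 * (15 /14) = 689412000 /2527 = 272818.36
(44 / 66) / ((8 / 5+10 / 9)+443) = 30 / 20057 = 0.00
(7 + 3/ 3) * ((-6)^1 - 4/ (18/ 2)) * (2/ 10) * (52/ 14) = -12064/ 315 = -38.30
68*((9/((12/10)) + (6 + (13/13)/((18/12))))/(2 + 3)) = 578/3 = 192.67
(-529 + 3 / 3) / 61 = -528 / 61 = -8.66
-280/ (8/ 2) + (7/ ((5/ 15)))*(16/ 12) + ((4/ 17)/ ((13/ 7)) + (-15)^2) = 40471/ 221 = 183.13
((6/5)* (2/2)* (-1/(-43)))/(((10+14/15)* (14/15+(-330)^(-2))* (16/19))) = 4655475/1433544664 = 0.00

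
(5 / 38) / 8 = 5 / 304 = 0.02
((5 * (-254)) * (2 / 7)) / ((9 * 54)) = -1270 / 1701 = -0.75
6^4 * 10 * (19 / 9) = 27360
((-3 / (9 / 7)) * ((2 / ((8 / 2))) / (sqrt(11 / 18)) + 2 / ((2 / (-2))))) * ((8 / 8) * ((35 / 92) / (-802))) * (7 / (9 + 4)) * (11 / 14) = -2695 / 2877576 + 245 * sqrt(22) / 3836768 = -0.00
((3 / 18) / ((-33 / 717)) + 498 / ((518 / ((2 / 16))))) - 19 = -22.50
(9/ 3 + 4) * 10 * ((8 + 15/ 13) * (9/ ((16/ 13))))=37485/ 8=4685.62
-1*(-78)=78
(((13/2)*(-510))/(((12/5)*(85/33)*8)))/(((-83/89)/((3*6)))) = 1718145/1328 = 1293.78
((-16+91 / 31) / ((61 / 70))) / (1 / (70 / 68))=-496125 / 32147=-15.43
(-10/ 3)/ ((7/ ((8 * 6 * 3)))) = -480/ 7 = -68.57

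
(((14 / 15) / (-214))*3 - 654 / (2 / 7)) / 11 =-1224622 / 5885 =-208.09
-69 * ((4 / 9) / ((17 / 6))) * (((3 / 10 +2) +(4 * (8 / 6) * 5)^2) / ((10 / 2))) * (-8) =12354.60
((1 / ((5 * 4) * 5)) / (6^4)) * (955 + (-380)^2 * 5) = 48197 / 8640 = 5.58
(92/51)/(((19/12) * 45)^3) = 5888/1180605375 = 0.00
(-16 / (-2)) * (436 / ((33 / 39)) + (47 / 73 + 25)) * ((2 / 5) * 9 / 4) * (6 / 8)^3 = 26387127 / 16060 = 1643.03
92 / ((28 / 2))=46 / 7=6.57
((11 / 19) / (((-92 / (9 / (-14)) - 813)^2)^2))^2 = 5208653241 / 630187047697780671522821685430921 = 0.00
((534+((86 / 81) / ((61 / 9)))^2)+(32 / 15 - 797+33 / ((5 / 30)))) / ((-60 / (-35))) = -662923807 / 18084060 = -36.66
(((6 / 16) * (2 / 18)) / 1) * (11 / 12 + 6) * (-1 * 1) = -83 / 288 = -0.29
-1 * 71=-71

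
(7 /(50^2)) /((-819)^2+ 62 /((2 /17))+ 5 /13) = 0.00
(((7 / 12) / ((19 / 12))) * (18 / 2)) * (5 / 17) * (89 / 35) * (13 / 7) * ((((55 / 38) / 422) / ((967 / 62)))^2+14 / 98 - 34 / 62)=-55086292110373726059 / 29494792703440372532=-1.87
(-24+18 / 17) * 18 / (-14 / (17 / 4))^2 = -29835 / 784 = -38.05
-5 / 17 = -0.29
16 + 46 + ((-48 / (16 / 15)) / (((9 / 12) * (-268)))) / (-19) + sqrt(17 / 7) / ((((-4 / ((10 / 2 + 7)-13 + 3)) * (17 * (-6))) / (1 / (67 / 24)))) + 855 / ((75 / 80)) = 2 * sqrt(119) / 7973 + 1239887 / 1273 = 973.99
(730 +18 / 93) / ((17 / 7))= 158452 / 527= 300.67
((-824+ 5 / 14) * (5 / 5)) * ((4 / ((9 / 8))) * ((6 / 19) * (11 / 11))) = -368992 / 399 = -924.79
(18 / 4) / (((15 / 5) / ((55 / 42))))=55 / 28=1.96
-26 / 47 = -0.55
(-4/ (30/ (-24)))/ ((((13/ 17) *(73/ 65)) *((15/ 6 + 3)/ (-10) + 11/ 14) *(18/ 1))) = 19040/ 21681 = 0.88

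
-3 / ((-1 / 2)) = 6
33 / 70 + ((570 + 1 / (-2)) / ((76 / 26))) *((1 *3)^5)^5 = 439103085400788789 / 2660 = 165076347895033.38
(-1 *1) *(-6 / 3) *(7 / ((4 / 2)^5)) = 7 / 16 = 0.44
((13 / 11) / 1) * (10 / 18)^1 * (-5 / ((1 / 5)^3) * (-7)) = 284375 / 99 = 2872.47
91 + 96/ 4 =115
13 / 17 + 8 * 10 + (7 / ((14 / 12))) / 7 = 9713 / 119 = 81.62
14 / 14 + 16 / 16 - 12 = -10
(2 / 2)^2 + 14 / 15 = 29 / 15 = 1.93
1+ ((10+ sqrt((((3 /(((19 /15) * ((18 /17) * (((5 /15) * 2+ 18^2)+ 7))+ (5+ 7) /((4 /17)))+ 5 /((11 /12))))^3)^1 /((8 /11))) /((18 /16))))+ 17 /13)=2057 * sqrt(4780689) /8787000121+ 160 /13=12.31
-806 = -806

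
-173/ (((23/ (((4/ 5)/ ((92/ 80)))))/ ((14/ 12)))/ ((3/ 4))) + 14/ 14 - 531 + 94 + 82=-189688/ 529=-358.58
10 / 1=10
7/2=3.50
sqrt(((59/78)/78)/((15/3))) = sqrt(295)/390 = 0.04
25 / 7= 3.57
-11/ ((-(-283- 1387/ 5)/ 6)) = -55/ 467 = -0.12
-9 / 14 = -0.64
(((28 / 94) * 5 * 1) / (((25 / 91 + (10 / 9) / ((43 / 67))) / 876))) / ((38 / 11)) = 188.27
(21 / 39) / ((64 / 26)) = 7 / 32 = 0.22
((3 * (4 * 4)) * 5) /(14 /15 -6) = -47.37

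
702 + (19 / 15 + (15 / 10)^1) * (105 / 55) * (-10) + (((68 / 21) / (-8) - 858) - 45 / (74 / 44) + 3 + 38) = -3332983 / 17094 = -194.98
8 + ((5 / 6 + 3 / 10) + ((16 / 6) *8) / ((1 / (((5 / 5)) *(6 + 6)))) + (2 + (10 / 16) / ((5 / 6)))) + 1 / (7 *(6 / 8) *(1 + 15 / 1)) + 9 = 29074 / 105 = 276.90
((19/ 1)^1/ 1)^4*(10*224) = 291919040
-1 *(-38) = 38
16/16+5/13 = 1.38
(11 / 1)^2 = 121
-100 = -100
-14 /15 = -0.93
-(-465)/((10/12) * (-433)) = -558/433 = -1.29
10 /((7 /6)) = 60 /7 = 8.57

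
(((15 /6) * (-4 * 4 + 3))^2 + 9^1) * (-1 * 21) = -89481 /4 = -22370.25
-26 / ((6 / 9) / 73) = -2847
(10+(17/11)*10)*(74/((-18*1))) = -10360/99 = -104.65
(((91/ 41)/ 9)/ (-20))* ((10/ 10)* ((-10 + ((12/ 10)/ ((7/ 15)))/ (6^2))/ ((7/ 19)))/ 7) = 34333/ 723240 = 0.05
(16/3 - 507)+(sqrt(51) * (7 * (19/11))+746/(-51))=-8777/17+133 * sqrt(51)/11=-429.95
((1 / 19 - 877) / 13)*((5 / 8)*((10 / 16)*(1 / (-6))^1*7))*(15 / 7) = 1041375 / 15808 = 65.88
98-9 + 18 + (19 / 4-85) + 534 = 2243 / 4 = 560.75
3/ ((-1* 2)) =-3/ 2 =-1.50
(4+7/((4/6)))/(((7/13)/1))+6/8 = 775/28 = 27.68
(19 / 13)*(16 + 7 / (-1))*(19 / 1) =3249 / 13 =249.92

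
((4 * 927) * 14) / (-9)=-5768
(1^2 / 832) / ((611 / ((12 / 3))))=1 / 127088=0.00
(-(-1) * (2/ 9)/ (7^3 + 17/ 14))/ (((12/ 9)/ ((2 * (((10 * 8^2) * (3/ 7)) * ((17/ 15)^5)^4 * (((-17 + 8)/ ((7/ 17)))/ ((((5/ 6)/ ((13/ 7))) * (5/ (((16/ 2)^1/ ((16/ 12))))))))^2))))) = 813060612636975470864861570830336/ 73301733062016963958740234375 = 11091.97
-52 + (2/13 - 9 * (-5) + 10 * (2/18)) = -5.74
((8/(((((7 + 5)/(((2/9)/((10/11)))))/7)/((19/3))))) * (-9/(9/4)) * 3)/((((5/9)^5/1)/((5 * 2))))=-51193296/3125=-16381.85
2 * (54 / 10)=54 / 5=10.80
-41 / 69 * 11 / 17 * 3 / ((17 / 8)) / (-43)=3608 / 285821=0.01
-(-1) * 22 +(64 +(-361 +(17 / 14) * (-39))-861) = -16567 / 14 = -1183.36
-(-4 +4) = 0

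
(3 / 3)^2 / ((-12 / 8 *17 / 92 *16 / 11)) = -253 / 102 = -2.48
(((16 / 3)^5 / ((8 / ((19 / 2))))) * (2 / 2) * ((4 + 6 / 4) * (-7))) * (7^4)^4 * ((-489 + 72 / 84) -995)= 2362902957302805123497984 / 243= 9723880482727593100814.75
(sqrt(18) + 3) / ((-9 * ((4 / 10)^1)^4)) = -625 * sqrt(2) / 48 - 625 / 48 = -31.44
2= 2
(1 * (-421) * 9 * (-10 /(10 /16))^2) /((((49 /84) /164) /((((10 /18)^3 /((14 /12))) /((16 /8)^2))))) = -4418816000 /441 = -10019990.93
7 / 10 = 0.70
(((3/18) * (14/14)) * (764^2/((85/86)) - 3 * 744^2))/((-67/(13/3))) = 591199856/51255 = 11534.48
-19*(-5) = 95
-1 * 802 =-802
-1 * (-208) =208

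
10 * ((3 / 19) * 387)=11610 / 19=611.05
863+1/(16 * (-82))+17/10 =5672427/6560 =864.70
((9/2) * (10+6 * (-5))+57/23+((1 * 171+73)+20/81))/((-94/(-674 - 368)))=152121059/87561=1737.32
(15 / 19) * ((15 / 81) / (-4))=-25 / 684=-0.04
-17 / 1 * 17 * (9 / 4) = -2601 / 4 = -650.25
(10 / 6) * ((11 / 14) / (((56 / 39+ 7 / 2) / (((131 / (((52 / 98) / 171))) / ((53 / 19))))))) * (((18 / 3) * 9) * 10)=114917130 / 53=2168247.74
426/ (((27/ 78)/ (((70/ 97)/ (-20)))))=-12922/ 291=-44.41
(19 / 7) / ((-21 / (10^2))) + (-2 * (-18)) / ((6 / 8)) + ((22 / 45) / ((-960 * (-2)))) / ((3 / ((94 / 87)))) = 9689180533 / 276242400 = 35.07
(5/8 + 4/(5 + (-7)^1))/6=-11/48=-0.23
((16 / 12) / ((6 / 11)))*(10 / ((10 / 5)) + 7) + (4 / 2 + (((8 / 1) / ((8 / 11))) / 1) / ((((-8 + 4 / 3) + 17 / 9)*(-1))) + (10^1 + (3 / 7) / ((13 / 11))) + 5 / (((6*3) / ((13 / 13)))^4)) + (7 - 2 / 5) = 103921683889 / 2053855440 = 50.60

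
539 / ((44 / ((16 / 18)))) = 98 / 9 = 10.89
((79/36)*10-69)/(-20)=847/360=2.35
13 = 13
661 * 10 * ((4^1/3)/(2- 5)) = -26440/9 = -2937.78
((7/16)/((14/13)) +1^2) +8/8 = 2.41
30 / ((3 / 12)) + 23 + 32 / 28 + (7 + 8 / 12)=3188 / 21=151.81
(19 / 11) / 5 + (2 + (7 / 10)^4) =284411 / 110000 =2.59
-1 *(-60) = 60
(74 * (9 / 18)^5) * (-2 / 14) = -37 / 112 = -0.33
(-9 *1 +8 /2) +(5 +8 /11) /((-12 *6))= -447 /88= -5.08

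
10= 10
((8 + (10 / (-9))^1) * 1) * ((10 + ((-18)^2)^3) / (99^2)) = 2108758508 / 88209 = 23906.39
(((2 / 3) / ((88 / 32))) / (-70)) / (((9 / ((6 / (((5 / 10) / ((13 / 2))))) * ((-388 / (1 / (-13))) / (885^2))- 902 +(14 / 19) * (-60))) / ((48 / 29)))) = 300231335296 / 498448306125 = 0.60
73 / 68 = 1.07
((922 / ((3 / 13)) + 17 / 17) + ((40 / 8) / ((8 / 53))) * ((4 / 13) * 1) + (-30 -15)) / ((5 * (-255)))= -308999 / 99450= -3.11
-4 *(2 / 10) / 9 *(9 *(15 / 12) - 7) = -17 / 45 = -0.38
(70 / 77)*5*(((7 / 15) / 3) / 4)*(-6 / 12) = -35 / 396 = -0.09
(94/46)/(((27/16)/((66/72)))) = 2068/1863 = 1.11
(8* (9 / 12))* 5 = 30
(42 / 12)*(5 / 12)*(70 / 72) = 1225 / 864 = 1.42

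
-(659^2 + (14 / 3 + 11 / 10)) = -13028603 / 30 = -434286.77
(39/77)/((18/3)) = 13/154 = 0.08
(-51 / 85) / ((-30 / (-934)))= -467 / 25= -18.68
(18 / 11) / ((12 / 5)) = 15 / 22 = 0.68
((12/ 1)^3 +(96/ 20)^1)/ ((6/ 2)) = 2888/ 5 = 577.60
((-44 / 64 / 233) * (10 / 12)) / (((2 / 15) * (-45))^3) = 55 / 4831488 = 0.00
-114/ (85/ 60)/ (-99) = 152/ 187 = 0.81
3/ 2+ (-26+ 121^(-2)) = -717407/ 29282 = -24.50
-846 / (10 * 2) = -423 / 10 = -42.30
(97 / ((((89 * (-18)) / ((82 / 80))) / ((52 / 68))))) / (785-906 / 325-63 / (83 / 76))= -278926895 / 4258107144144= -0.00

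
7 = 7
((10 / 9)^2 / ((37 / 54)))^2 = 40000 / 12321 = 3.25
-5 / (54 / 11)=-55 / 54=-1.02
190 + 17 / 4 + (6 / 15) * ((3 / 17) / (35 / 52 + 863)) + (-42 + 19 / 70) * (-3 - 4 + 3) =38604201917 / 106888180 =361.16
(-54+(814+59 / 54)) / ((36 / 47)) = 1931653 / 1944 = 993.65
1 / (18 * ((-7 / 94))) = -47 / 63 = -0.75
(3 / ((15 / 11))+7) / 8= 23 / 20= 1.15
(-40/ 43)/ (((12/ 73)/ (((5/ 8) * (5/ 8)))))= -9125/ 4128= -2.21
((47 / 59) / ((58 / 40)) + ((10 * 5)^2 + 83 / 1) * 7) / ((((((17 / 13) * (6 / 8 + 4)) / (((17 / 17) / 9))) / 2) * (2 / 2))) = 3217503224 / 4973877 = 646.88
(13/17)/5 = 13/85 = 0.15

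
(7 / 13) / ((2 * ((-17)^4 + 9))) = 7 / 2171780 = 0.00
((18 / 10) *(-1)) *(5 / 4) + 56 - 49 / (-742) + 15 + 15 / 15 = 14801 / 212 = 69.82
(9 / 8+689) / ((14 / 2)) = 5521 / 56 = 98.59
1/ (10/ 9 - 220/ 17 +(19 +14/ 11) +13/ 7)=0.10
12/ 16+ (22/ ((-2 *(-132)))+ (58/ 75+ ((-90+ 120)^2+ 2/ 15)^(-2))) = 21967649357/ 13672800300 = 1.61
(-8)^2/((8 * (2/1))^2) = 1/4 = 0.25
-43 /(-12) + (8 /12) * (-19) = -109 /12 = -9.08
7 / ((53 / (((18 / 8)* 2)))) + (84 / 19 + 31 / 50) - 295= -7284754 / 25175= -289.36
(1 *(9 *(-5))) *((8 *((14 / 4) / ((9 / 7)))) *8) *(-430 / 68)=842800 / 17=49576.47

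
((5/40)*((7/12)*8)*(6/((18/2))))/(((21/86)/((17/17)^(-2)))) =43/27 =1.59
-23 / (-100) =23 / 100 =0.23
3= 3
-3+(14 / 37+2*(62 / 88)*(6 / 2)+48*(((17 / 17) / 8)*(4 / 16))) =1264 / 407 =3.11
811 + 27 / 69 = 811.39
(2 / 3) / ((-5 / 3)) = -2 / 5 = -0.40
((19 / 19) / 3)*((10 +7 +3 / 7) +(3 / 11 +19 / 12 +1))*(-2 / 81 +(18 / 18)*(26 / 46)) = 18874201 / 5164236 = 3.65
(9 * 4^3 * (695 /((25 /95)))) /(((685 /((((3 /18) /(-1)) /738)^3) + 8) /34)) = -6465168 /7434014795639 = -0.00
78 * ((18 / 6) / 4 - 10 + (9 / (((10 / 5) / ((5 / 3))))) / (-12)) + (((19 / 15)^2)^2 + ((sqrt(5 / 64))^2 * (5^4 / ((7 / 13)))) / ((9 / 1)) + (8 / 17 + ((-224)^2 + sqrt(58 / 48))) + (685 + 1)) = 50105.97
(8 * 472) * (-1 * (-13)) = 49088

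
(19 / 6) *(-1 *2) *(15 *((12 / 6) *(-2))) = 380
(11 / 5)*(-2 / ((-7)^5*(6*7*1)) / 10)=11 / 17647350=0.00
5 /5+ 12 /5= 17 /5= 3.40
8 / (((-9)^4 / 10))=80 / 6561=0.01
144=144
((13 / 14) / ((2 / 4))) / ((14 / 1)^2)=13 / 1372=0.01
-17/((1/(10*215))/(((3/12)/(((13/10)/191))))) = -17452625/13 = -1342509.62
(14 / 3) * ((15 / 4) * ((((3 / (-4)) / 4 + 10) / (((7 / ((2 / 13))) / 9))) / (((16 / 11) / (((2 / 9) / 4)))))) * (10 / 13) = 43175 / 43264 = 1.00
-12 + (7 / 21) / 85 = -3059 / 255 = -12.00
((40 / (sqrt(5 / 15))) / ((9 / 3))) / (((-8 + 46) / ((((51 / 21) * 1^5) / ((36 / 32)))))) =2720 * sqrt(3) / 3591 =1.31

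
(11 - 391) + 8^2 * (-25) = -1980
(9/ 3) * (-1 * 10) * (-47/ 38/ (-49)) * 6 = -4230/ 931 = -4.54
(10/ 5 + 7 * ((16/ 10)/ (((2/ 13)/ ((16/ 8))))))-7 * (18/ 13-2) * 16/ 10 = 10042/ 65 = 154.49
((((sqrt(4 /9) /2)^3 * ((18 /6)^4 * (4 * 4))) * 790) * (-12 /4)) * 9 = -1023840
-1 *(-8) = 8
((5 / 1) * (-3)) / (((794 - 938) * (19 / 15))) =25 / 304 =0.08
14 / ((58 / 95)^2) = 63175 / 1682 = 37.56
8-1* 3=5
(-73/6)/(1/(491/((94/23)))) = -824389/564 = -1461.68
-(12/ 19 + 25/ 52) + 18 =16685/ 988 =16.89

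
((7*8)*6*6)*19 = 38304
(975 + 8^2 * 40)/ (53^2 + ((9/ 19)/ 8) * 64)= 67165/ 53443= 1.26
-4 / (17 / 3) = -12 / 17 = -0.71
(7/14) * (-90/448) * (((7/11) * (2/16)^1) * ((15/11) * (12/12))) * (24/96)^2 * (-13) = 0.01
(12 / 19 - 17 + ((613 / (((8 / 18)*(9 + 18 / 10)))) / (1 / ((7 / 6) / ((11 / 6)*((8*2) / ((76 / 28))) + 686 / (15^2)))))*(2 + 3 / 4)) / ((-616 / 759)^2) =646782930747 / 32268787712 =20.04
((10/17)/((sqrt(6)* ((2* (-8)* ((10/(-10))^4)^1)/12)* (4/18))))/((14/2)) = -45* sqrt(6)/952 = -0.12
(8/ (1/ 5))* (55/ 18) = 1100/ 9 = 122.22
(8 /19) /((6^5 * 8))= 1 /147744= 0.00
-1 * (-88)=88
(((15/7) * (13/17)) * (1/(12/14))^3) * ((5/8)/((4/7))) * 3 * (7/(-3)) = -780325/39168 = -19.92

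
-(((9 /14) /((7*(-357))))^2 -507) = 68953137699 /136002244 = 507.00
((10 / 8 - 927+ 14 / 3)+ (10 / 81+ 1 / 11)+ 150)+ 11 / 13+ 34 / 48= -71287757 / 92664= -769.31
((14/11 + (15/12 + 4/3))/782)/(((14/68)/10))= 2545/10626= 0.24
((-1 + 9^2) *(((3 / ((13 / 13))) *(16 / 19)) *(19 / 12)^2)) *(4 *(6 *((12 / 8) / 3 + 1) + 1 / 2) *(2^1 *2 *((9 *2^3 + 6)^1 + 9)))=6700160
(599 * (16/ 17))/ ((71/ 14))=134176/ 1207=111.16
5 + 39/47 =274/47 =5.83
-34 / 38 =-0.89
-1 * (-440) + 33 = 473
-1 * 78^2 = -6084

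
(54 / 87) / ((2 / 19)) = 171 / 29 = 5.90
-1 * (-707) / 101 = 7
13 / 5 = 2.60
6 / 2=3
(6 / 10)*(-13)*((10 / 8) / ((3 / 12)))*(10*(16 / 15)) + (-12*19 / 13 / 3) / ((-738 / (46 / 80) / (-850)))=-4028249 / 9594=-419.87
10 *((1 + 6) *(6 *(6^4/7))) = 77760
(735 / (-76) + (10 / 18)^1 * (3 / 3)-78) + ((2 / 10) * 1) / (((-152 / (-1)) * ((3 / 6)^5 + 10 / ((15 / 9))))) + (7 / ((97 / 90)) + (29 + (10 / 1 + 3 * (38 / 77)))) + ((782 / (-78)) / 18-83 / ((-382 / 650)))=3691939128002639 / 36723481654860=100.53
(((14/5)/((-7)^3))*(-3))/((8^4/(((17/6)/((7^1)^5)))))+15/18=42165401651/50598481920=0.83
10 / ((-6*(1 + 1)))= -5 / 6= -0.83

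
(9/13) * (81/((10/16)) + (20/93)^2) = 5606552/62465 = 89.76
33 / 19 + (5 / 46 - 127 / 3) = -106159 / 2622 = -40.49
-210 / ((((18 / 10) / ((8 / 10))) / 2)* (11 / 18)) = -3360 / 11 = -305.45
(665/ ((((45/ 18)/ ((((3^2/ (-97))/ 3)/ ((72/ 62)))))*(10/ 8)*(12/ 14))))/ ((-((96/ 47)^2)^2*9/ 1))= 140832473341/ 3336657960960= 0.04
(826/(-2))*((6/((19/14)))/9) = -11564/57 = -202.88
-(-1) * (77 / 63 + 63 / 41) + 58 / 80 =51421 / 14760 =3.48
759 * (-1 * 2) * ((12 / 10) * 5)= -9108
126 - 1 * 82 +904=948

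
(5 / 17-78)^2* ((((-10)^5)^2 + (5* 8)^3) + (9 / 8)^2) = 1116833387829284321 / 18496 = 60382427975199.20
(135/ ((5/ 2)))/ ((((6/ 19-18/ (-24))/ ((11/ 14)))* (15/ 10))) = 1672/ 63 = 26.54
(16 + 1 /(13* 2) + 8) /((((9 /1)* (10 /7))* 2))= 875 /936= 0.93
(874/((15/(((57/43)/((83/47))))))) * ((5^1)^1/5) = 780482/17845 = 43.74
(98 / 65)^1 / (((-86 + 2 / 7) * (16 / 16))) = -343 / 19500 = -0.02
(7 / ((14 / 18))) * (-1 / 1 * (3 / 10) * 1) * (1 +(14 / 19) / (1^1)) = -891 / 190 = -4.69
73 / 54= 1.35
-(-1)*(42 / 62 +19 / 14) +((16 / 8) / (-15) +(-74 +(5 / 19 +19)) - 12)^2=157703717651 / 35251650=4473.65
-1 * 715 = -715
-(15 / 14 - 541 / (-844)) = -10117 / 5908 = -1.71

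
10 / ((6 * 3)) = 5 / 9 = 0.56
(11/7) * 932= 10252/7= 1464.57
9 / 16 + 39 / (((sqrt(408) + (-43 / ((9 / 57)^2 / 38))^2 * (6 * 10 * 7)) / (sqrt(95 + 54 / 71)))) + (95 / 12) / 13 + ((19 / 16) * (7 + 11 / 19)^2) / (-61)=-28431 * sqrt(49238358) / 84240597941545924829465661964 + 6411873241854990 * sqrt(482729) / 21060149485386481207366415491 + 38525 / 723216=0.05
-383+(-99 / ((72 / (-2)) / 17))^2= 28841 / 16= 1802.56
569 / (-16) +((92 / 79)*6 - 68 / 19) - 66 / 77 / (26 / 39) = -5621635 / 168112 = -33.44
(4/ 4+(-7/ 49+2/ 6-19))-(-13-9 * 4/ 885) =-29543/ 6195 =-4.77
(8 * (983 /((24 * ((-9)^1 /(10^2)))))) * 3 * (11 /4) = -270325 /9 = -30036.11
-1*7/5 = -1.40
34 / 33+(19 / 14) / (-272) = 128845 / 125664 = 1.03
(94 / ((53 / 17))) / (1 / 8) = 12784 / 53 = 241.21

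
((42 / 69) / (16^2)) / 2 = 7 / 5888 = 0.00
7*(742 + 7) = 5243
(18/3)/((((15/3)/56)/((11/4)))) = 924/5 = 184.80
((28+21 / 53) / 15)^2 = 90601 / 25281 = 3.58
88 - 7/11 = 961/11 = 87.36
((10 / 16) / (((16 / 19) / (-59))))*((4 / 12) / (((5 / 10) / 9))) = -16815 / 64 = -262.73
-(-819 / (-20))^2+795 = -352761 / 400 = -881.90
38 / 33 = 1.15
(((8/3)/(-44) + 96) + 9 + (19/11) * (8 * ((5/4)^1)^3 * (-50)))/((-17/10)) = 821365/1122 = 732.05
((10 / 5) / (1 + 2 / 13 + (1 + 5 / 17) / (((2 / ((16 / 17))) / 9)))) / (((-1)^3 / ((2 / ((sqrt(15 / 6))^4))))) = -0.10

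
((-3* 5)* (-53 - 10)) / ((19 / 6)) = 5670 / 19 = 298.42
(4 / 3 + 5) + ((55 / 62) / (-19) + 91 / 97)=2476643 / 342798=7.22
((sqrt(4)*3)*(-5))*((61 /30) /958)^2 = -3721 /27532920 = -0.00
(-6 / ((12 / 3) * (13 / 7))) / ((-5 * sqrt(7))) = 3 * sqrt(7) / 130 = 0.06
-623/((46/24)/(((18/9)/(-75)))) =4984/575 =8.67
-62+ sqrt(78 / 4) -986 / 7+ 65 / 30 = -196.27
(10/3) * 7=70/3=23.33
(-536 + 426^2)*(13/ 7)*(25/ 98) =29402750/ 343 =85722.30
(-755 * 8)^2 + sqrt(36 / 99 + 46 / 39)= 36481601.24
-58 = -58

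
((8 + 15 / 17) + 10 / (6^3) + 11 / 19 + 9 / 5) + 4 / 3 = 2204831 / 174420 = 12.64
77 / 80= 0.96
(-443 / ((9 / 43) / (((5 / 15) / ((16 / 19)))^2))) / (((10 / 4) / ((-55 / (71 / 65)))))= 4916832635 / 736128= 6679.32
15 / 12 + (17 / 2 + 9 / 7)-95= -2351 / 28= -83.96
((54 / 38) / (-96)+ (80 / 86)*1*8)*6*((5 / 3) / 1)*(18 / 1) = 8737785 / 6536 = 1336.87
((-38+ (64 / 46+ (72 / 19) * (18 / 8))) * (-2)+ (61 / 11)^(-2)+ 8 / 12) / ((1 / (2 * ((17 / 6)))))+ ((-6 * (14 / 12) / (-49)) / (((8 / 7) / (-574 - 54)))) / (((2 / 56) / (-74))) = 162974.23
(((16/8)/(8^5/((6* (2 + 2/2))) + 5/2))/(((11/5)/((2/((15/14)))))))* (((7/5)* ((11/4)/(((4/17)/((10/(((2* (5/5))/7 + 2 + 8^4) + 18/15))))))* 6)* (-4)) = -2099160/2354037433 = -0.00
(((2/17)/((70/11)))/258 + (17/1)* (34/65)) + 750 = 1514468399/1995630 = 758.89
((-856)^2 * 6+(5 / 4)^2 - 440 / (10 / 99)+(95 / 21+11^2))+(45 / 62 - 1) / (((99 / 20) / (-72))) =503239684561 / 114576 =4392191.07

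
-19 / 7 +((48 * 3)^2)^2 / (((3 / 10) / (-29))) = -290954280979 / 7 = -41564897282.71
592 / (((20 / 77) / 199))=2267804 / 5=453560.80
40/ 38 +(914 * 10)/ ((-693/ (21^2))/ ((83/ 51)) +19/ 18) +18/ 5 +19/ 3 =27244990471/ 268185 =101590.28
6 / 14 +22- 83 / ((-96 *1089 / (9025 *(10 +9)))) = 116040383 / 731808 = 158.57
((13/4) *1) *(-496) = -1612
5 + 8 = 13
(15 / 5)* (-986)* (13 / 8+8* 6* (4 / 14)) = -1270461 / 28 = -45373.61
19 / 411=0.05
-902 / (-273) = 902 / 273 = 3.30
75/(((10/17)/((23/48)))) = 1955/32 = 61.09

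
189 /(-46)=-189 /46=-4.11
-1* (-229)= 229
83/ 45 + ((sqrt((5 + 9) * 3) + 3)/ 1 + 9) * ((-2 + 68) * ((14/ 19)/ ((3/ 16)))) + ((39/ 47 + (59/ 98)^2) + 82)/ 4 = 4928 * sqrt(42)/ 19 + 4839744835789/ 1543746960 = 4815.96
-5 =-5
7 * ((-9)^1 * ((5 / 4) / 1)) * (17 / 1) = -5355 / 4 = -1338.75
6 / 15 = 2 / 5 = 0.40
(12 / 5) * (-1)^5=-12 / 5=-2.40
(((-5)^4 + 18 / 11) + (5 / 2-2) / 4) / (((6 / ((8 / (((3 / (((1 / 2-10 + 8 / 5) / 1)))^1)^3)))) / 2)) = -1812904403 / 59400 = -30520.28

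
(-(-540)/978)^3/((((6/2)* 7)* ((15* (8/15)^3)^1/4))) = 6834375/485043664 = 0.01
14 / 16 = 0.88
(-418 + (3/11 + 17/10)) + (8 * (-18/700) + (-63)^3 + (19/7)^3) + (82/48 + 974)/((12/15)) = -249223.60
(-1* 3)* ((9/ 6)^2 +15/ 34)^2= -100467/ 4624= -21.73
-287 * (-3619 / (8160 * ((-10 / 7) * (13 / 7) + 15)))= 4626727 / 448800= 10.31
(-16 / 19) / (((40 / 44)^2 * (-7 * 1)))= 484 / 3325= 0.15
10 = 10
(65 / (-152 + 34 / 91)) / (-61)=5915 / 841678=0.01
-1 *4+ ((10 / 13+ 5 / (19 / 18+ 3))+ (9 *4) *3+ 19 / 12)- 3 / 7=8542117 / 79716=107.16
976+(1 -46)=931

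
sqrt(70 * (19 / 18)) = sqrt(665) / 3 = 8.60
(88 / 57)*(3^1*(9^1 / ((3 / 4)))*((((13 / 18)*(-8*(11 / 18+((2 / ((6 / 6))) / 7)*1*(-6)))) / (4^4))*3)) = 19877 / 4788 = 4.15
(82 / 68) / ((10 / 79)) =9.53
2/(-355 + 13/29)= -29/5141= -0.01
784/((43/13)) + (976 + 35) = 53665/43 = 1248.02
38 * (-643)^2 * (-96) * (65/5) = -19607405376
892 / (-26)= -446 / 13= -34.31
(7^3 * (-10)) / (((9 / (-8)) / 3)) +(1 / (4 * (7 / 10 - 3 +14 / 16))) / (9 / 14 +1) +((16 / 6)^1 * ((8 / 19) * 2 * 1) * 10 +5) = 9174.02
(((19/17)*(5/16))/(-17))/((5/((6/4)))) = -57/9248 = -0.01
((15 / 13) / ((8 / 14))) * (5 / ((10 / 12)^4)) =6804 / 325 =20.94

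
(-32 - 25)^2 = 3249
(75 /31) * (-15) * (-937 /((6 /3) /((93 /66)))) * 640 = 168660000 /11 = 15332727.27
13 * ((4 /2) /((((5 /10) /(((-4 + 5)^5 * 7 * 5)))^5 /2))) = 87396400000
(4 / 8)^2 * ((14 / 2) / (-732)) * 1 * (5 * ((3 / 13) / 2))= -35 / 25376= -0.00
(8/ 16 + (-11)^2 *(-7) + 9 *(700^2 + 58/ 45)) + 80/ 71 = 3130508021/ 710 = 4409166.23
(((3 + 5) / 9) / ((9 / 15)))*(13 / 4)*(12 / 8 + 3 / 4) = 10.83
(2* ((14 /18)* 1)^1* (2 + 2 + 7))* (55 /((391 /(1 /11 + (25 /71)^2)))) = 1019480 /1971031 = 0.52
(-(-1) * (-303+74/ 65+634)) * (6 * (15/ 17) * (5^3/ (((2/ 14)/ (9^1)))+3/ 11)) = 33663814056/ 2431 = 13847722.77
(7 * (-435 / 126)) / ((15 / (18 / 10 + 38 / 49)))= -18299 / 4410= -4.15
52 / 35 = 1.49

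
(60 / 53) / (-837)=-0.00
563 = 563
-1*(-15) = 15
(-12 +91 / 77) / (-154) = 17 / 242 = 0.07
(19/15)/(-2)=-19/30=-0.63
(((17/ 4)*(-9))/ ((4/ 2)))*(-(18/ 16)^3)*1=111537/ 4096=27.23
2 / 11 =0.18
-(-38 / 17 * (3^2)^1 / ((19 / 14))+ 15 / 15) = 235 / 17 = 13.82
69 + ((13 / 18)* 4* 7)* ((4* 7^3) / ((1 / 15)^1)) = 1248727 / 3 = 416242.33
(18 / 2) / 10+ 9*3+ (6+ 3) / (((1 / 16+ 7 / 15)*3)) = 42633 / 1270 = 33.57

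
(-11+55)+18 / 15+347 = 1961 / 5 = 392.20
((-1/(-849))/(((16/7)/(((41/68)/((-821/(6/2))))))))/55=-287/13903405120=-0.00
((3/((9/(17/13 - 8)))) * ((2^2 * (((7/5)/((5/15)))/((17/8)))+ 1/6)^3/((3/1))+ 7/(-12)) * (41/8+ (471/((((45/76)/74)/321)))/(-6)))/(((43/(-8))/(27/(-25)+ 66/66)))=762221992173940426103/41710448812500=18274125.88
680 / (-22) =-340 / 11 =-30.91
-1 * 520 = -520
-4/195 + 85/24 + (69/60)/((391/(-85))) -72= -68.73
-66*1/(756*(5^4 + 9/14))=-11/78831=-0.00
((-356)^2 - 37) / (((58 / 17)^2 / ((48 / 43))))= 439392132 / 36163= 12150.32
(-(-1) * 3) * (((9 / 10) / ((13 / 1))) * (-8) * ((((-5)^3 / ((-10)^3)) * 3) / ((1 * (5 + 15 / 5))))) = -81 / 1040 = -0.08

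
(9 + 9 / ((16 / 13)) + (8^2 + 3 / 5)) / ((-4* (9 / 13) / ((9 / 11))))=-84149 / 3520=-23.91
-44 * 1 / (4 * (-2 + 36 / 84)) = 7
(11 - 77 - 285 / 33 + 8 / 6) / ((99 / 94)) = -69.60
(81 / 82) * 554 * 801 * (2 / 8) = 17972037 / 164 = 109585.59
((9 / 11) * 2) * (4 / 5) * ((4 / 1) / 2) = 144 / 55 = 2.62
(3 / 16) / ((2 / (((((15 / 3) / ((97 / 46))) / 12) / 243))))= 115 / 1508544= 0.00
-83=-83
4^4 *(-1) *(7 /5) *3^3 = -48384 /5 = -9676.80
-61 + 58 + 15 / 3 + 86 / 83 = 252 / 83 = 3.04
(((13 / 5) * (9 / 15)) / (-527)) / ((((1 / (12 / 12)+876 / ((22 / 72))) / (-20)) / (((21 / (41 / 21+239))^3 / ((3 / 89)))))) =99231401997 / 244758373986830000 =0.00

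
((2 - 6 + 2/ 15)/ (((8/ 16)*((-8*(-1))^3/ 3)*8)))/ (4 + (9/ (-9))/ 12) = -0.00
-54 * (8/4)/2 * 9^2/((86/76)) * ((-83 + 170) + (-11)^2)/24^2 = -60021/43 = -1395.84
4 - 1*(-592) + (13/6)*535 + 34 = 10735/6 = 1789.17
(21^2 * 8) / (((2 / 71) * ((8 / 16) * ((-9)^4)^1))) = 27832 / 729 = 38.18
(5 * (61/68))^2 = 93025/4624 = 20.12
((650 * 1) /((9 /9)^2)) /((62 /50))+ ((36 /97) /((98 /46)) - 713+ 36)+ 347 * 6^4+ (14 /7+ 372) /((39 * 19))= 449559.87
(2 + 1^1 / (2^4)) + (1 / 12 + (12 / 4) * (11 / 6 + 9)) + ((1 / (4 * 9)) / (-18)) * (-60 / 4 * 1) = 14977 / 432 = 34.67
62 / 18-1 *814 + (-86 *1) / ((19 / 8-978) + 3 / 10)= -810.47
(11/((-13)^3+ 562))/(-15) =11/24525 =0.00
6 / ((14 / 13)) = 39 / 7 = 5.57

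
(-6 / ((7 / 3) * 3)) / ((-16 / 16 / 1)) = 6 / 7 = 0.86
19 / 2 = 9.50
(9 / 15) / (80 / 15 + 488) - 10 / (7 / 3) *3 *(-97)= 64602063 / 51800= 1247.14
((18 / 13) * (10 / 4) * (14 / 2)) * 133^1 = 41895 / 13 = 3222.69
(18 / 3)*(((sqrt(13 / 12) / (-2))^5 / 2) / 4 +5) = 30-169*sqrt(39) / 36864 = 29.97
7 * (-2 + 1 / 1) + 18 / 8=-19 / 4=-4.75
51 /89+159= 14202 /89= 159.57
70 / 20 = 7 / 2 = 3.50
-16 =-16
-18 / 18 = -1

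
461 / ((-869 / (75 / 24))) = -11525 / 6952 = -1.66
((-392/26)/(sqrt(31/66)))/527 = -0.04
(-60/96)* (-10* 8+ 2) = 195/4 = 48.75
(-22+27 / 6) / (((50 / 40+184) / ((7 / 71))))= -490 / 52611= -0.01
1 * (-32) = -32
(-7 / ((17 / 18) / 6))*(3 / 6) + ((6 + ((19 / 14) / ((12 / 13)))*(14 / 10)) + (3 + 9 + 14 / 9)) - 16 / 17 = -9563 / 6120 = -1.56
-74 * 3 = -222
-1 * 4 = -4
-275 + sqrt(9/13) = -275 + 3 * sqrt(13)/13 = -274.17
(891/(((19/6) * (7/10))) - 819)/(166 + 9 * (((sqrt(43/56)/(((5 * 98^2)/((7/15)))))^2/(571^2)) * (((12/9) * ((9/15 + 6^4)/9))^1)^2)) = -21542205556806330375000/8574626611920273075457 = -2.51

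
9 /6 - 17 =-15.50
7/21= 1/3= 0.33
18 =18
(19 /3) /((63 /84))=8.44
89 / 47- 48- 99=-6820 / 47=-145.11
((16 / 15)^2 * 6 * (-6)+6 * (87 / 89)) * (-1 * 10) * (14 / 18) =1093204 / 4005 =272.96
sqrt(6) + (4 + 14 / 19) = sqrt(6) + 90 / 19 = 7.19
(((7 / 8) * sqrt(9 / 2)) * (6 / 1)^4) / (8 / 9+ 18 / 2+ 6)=15309 * sqrt(2) / 143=151.40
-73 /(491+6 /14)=-0.15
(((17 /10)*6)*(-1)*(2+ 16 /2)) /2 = -51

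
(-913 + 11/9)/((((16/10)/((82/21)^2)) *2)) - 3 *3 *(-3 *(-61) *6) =-112929031/7938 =-14226.38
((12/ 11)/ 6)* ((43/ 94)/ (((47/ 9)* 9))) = 43/ 24299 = 0.00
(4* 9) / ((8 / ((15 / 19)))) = 135 / 38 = 3.55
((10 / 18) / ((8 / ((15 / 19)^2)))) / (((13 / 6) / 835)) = 313125 / 18772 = 16.68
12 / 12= 1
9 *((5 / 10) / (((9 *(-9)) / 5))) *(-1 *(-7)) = -35 / 18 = -1.94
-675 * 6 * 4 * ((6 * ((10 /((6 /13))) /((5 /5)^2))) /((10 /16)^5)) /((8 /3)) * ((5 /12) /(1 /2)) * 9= -62108467.20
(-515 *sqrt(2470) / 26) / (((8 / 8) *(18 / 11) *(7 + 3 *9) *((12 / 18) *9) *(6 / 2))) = -5665 *sqrt(2470) / 286416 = -0.98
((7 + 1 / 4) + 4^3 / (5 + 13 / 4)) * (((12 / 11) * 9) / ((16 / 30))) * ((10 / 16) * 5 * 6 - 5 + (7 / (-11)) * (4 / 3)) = 151813935 / 42592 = 3564.38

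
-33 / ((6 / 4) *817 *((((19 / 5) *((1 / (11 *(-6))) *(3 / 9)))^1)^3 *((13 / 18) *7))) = 384238404000 / 509946073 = 753.49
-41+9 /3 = -38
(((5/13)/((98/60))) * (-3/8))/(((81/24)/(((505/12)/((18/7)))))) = -12625/29484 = -0.43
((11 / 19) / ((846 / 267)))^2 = 958441 / 28708164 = 0.03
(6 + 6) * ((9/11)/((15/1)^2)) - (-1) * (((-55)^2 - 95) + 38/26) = 10480131/3575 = 2931.51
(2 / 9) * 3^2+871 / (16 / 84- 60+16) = -16451 / 920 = -17.88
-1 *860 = -860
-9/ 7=-1.29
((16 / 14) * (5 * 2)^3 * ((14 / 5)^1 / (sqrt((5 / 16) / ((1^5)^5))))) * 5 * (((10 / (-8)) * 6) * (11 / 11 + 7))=-768000 * sqrt(5)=-1717300.21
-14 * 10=-140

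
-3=-3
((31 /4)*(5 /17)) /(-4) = -155 /272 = -0.57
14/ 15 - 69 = -1021/ 15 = -68.07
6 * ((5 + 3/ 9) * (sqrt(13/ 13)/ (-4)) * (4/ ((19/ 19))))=-32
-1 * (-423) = 423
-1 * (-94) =94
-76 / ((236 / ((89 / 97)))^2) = -150499 / 131010916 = -0.00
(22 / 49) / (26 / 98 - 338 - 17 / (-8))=-176 / 131559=-0.00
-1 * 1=-1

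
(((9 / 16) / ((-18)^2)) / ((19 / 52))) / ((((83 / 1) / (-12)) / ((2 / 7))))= -13 / 66234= -0.00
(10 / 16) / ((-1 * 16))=-5 / 128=-0.04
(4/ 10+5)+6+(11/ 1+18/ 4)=269/ 10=26.90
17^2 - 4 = 285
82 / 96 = 41 / 48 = 0.85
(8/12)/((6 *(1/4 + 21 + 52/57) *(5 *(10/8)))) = 304/378975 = 0.00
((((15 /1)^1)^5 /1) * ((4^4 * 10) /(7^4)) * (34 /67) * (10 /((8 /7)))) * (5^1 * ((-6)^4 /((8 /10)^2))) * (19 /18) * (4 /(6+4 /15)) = 26490037500000000 /1080107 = 24525382670.42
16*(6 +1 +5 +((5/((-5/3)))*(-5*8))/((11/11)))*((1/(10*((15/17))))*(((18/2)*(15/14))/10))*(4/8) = 20196/175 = 115.41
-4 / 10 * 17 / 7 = -34 / 35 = -0.97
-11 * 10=-110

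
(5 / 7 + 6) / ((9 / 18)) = 94 / 7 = 13.43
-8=-8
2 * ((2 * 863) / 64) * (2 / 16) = 863 / 128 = 6.74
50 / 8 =6.25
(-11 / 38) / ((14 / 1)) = -11 / 532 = -0.02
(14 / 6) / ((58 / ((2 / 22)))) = 7 / 1914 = 0.00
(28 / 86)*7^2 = 686 / 43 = 15.95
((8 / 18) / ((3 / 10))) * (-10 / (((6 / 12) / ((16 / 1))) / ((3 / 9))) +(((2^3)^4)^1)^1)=478720 / 81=5910.12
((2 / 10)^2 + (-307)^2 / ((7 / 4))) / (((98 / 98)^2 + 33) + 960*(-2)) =-9424907 / 330050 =-28.56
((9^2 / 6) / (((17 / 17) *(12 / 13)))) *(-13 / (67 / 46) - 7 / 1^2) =-124839 / 536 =-232.91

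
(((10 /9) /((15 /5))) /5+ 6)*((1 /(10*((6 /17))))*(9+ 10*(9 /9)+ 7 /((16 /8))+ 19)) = 57851 /810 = 71.42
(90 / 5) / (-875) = -18 / 875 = -0.02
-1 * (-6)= 6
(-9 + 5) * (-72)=288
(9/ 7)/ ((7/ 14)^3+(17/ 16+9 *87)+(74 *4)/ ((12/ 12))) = 48/ 40327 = 0.00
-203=-203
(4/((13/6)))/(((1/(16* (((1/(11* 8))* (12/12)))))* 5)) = 48/715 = 0.07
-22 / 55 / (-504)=1 / 1260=0.00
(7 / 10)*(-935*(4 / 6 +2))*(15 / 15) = -5236 / 3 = -1745.33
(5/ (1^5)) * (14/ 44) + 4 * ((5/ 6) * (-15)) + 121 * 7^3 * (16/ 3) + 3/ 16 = 221301.11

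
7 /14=0.50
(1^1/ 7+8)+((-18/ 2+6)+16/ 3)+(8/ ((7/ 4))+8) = 484/ 21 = 23.05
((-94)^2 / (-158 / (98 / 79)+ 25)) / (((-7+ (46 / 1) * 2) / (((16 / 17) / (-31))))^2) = -13854848 / 1258133199675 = -0.00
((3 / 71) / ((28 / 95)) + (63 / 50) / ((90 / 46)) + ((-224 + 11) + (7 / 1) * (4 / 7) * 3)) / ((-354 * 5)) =49752841 / 439845000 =0.11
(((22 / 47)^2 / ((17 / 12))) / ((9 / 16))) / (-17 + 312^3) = 30976 / 3421601525949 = 0.00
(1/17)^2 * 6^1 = 6/289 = 0.02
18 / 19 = 0.95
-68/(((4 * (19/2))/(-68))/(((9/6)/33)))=1156/209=5.53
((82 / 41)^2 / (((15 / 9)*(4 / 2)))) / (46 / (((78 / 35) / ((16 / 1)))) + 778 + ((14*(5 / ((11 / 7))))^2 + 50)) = 14157 / 37074280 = 0.00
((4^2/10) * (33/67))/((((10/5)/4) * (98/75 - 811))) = -0.00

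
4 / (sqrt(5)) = 4 * sqrt(5) / 5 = 1.79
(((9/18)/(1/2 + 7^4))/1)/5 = 0.00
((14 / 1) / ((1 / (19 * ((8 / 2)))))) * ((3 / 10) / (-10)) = -798 / 25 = -31.92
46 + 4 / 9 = 418 / 9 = 46.44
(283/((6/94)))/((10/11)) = 146311/30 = 4877.03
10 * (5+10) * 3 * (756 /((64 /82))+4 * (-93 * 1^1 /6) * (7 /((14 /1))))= 1687725 /4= 421931.25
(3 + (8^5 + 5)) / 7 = 32776 / 7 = 4682.29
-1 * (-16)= 16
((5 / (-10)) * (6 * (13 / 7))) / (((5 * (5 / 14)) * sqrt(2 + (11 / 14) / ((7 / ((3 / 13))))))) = -546 * sqrt(67106) / 64525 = -2.19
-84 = -84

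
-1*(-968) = 968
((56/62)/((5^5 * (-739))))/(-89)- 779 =-4963449621847/6371565625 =-779.00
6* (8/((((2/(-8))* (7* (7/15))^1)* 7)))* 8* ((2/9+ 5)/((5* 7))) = -10.02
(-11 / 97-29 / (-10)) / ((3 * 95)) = 901 / 92150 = 0.01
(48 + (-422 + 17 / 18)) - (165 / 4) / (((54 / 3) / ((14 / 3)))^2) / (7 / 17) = -369155 / 972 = -379.79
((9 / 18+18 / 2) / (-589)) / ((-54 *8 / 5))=5 / 26784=0.00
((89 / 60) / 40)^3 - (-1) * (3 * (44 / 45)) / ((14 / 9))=182481734783 / 96768000000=1.89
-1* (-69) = 69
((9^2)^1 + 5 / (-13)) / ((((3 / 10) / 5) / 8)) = 419200 / 39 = 10748.72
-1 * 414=-414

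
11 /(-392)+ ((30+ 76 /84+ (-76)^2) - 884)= 5789303 /1176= 4922.88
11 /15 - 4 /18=23 /45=0.51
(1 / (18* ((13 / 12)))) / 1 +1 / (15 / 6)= 88 / 195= 0.45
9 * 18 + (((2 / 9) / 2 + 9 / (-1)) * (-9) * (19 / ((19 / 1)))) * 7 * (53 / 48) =2341 / 3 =780.33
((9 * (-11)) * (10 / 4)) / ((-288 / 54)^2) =-4455 / 512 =-8.70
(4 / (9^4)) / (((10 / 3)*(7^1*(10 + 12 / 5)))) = 1 / 474579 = 0.00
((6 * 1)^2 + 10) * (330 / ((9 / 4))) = 20240 / 3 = 6746.67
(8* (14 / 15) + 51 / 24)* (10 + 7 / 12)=146177 / 1440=101.51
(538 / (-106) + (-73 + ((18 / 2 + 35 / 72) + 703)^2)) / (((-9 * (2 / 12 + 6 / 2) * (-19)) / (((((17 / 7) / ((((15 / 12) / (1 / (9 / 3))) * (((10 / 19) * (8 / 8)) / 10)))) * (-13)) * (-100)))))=154095212351405 / 10277442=14993537.53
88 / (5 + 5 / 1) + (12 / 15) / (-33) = 1448 / 165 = 8.78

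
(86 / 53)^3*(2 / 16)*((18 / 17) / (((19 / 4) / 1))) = 5724504 / 48087271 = 0.12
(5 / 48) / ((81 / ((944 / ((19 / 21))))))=1.34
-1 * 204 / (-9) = 22.67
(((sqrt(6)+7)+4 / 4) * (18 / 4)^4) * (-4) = -13122-6561 * sqrt(6) / 4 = -17139.78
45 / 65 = 9 / 13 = 0.69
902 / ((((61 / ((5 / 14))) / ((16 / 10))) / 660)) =2381280 / 427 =5576.77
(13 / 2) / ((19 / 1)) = 13 / 38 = 0.34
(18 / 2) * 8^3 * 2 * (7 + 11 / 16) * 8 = 566784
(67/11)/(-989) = -67/10879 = -0.01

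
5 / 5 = 1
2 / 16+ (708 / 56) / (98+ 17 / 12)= 0.25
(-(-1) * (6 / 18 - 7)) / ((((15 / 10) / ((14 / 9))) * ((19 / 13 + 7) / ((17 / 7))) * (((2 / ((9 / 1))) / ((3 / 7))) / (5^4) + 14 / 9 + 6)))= -552500 / 2103981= -0.26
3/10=0.30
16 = 16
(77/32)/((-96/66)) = -1.65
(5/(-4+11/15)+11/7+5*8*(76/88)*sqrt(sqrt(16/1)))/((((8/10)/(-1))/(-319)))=2701495/98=27566.28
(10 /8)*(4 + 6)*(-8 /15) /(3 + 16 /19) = -380 /219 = -1.74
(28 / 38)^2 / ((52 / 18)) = 0.19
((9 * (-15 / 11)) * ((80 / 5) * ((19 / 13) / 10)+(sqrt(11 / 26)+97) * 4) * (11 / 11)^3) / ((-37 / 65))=1350 * sqrt(286) / 407+3425220 / 407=8471.87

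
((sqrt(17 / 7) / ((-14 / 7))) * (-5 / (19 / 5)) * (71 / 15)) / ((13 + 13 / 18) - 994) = -213 * sqrt(119) / 469357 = -0.00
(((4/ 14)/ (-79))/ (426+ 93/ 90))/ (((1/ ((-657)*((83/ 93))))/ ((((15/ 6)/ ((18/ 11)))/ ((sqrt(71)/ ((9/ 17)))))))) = 14996025*sqrt(71)/ 265080100411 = 0.00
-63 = -63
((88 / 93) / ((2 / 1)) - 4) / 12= -82 / 279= -0.29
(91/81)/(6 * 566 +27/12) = 364/1101033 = 0.00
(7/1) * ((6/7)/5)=6/5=1.20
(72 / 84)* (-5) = -30 / 7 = -4.29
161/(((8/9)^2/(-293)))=-3821013/64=-59703.33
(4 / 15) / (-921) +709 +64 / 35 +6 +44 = 73575899 / 96705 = 760.83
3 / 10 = 0.30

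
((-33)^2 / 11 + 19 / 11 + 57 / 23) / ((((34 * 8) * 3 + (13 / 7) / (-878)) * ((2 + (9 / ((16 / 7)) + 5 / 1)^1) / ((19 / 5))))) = 6969339232 / 158603264875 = 0.04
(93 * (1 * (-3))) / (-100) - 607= -60421 / 100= -604.21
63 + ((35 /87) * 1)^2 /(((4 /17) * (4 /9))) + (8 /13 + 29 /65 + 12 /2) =62632249 /874640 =71.61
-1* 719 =-719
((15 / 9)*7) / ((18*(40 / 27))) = 7 / 16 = 0.44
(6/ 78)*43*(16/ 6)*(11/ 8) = 473/ 39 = 12.13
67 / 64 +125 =8067 / 64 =126.05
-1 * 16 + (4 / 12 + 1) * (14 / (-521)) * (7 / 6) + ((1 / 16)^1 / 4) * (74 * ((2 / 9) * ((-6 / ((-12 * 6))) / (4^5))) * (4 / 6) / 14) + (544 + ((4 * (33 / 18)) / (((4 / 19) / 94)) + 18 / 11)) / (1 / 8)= 6504520214854735 / 212957724672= 30543.72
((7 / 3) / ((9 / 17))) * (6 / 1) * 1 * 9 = 238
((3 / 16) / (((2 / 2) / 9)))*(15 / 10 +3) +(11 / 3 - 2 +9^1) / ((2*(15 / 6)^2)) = 20273 / 2400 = 8.45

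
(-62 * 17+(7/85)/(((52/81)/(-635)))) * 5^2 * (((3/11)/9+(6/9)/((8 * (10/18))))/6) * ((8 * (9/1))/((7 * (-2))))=5018725/1144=4387.00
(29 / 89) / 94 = 29 / 8366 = 0.00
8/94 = 4/47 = 0.09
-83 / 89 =-0.93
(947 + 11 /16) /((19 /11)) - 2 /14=548.52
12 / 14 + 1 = 13 / 7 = 1.86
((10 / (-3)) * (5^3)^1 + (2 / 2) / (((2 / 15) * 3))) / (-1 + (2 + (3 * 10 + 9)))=-497 / 48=-10.35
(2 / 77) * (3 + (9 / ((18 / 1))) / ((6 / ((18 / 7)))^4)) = 1317 / 16807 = 0.08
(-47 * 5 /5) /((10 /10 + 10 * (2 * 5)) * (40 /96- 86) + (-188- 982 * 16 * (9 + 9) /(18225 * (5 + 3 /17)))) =0.01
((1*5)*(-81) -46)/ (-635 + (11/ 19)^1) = 209/ 294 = 0.71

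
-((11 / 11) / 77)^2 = -1 / 5929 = -0.00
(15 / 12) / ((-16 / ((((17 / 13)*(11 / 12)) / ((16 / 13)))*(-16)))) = 935 / 768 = 1.22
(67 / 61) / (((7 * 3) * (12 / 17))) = 1139 / 15372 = 0.07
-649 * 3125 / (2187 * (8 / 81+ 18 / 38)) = -38534375 / 23787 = -1619.98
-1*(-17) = 17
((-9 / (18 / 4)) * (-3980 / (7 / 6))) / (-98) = -23880 / 343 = -69.62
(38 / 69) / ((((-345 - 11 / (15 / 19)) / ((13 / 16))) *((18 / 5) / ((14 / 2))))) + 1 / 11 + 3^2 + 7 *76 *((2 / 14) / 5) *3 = 53635701089 / 980749440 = 54.69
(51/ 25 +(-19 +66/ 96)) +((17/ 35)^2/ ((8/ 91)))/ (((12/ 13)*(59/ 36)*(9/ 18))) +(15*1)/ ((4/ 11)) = 188495/ 6608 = 28.53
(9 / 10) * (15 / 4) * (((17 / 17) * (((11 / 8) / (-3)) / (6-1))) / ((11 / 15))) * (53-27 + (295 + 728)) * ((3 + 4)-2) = -141615 / 64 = -2212.73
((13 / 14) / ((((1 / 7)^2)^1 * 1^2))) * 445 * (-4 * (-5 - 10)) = 1214850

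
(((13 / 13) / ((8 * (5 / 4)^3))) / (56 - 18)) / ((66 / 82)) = 164 / 78375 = 0.00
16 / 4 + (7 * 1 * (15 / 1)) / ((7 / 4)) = 64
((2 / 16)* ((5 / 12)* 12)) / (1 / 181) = 905 / 8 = 113.12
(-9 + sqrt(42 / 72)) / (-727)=9 / 727-sqrt(21) / 4362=0.01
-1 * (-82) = 82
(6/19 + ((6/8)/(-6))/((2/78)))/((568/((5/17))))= -3465/1467712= -0.00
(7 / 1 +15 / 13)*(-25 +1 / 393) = -1041344 / 5109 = -203.83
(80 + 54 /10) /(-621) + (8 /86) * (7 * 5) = 416339 /133515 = 3.12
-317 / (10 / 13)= -4121 / 10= -412.10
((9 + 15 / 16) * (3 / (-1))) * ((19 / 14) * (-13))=117819 / 224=525.98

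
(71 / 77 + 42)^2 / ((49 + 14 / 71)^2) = 0.76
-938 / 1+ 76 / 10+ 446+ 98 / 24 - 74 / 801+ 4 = -7632073 / 16020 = -476.41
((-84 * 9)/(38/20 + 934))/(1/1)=-0.81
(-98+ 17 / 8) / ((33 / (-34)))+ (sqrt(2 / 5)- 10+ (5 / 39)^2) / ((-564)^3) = 296503323364363 / 3001644195264- sqrt(10) / 897030720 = 98.78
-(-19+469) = -450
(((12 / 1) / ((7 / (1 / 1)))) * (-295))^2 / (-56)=-1566450 / 343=-4566.91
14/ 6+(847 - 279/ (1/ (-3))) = 1686.33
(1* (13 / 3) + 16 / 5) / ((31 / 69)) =2599 / 155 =16.77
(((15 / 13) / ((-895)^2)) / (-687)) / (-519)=1 / 247526817915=0.00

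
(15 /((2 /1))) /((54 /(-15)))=-25 /12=-2.08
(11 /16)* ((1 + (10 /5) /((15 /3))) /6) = 77 /480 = 0.16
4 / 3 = 1.33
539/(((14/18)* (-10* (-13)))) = 693/130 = 5.33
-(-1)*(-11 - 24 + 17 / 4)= -123 / 4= -30.75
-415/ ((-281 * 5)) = 83/ 281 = 0.30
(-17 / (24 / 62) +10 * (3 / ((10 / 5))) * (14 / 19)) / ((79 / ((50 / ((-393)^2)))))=-187325 / 1390967694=-0.00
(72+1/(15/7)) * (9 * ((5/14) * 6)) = 9783/7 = 1397.57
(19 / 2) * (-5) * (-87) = 8265 / 2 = 4132.50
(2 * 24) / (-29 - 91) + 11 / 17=0.25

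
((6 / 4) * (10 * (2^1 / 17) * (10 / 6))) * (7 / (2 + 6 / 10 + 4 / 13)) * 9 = 3250 / 51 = 63.73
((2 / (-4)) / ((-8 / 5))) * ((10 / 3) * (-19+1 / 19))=-375 / 19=-19.74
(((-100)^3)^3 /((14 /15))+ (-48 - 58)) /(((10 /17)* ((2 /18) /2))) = -1147500000000000113526 /35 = -32785714285714288957.89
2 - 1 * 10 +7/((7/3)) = -5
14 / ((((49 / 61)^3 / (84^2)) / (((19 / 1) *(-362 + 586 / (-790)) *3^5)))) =-6177866131846944 / 19355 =-319187090253.01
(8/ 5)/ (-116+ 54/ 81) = -12/ 865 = -0.01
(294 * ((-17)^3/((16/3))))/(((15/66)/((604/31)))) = -3598777413/155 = -23217918.79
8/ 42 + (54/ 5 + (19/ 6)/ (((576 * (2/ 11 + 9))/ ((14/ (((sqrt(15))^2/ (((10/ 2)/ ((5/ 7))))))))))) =201476999/ 18325440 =10.99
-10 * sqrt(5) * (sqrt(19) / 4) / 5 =-sqrt(95) / 2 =-4.87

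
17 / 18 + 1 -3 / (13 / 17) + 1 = -229 / 234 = -0.98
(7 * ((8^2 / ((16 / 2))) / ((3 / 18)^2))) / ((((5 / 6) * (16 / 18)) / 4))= 54432 / 5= 10886.40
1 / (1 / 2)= 2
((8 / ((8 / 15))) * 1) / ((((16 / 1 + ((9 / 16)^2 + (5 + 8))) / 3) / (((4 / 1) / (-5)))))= -9216 / 7505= -1.23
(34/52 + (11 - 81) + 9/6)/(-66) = 147/143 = 1.03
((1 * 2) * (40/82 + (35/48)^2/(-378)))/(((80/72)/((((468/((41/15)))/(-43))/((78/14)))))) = -17368015/27756672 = -0.63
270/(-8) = -135/4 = -33.75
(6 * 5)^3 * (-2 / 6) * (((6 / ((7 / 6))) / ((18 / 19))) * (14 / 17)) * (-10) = 6840000 / 17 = 402352.94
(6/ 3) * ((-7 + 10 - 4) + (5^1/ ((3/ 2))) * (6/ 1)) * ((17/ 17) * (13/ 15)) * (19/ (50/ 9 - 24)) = -14079/ 415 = -33.93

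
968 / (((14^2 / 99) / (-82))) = -1964556 / 49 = -40092.98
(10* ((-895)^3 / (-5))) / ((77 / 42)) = 8603008500 / 11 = 782091681.82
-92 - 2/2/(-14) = -1287/14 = -91.93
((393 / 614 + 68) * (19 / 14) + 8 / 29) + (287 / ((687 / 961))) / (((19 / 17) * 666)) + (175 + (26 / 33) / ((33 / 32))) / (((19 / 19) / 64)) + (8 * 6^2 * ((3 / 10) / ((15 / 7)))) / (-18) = 37171610391195195709 / 3277738899180900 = 11340.63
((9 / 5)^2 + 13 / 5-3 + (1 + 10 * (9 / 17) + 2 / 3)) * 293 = 3661328 / 1275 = 2871.63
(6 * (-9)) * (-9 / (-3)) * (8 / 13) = -1296 / 13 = -99.69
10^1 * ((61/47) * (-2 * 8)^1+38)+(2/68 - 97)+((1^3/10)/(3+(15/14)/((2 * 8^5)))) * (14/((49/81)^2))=27531970693377/359213948590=76.65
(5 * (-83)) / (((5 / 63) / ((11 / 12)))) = -19173 / 4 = -4793.25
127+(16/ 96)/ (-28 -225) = 192785/ 1518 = 127.00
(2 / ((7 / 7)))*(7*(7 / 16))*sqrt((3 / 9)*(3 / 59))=49*sqrt(59) / 472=0.80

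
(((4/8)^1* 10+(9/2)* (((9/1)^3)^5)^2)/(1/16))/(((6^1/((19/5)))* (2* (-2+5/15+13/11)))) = -79737768715681678810387828853171/40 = -1993444217892041970259696000000.00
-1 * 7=-7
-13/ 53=-0.25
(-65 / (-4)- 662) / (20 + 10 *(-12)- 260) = 287 / 160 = 1.79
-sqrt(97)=-9.85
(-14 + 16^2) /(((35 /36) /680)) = 1184832 /7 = 169261.71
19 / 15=1.27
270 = 270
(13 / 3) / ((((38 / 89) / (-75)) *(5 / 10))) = -1522.37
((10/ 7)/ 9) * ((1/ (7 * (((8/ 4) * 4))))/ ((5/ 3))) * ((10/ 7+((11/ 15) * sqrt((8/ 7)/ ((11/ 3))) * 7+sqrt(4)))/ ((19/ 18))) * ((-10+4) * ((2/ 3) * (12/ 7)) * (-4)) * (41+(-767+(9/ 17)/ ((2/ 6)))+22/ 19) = -201.18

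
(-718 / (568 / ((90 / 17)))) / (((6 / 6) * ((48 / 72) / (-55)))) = 2665575 / 4828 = 552.11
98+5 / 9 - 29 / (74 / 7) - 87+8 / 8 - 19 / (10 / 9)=-12134 / 1665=-7.29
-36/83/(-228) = 3/1577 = 0.00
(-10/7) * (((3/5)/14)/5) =-3/245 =-0.01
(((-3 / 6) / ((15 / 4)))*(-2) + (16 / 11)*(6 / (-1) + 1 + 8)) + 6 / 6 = 929 / 165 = 5.63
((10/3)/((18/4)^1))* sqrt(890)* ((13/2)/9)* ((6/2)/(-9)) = -130* sqrt(890)/729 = -5.32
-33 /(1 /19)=-627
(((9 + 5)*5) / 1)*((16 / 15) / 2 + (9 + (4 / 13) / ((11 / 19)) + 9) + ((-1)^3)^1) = 542486 / 429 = 1264.54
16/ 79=0.20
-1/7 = -0.14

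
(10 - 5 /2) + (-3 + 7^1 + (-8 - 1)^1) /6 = 20 /3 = 6.67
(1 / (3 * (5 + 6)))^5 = 1 / 39135393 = 0.00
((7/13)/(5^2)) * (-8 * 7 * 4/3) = -1568/975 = -1.61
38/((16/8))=19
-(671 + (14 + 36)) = -721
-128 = -128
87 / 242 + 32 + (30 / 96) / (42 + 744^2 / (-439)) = 33522553909 / 1035949728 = 32.36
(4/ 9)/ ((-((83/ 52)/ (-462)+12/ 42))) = -32032/ 20343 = -1.57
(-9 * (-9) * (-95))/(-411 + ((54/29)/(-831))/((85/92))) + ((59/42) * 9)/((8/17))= 45.59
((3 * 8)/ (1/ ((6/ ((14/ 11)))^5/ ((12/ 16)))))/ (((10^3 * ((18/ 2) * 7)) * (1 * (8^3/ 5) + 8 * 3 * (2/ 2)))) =4348377/ 464713550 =0.01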